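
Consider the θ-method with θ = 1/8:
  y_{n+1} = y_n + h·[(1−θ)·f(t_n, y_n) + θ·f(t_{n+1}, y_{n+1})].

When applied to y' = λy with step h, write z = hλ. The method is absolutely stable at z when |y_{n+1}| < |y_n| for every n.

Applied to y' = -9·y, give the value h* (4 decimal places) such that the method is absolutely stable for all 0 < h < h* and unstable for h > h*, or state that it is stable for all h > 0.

(-2.6667,0); λ=-9 ⇒ h* = (8/3)/9 = 0.2963.

With y'=λy (z=hλ):
  y_{n+1} = y_n + z·[7/8·y_n + 1/8·y_{n+1}] ⇒ (1 − 1/8z)y_{n+1} = (1 + 7/8z)y_n
  Hence R(z) = (1 + 7/8z)/(1 − 1/8z).

Find x<0 with |R(x)|<1.
x=-0.82: |R|=0.2562
R=−1: 1+7/8x = −1+1/8x ⇒ -3/4x=2 ⇒ x=2/(-3/4)=-2.6667
Confirm numerically:
  x=-1.995: |R|=0.59680 <1
  x=-1.983: |R|=0.58910 <1
  x=-1.725: |R|=0.41902 <1
  x=-2.944: |R|=1.15205 >1
  x=-2.881: |R|=1.11819 >1
  x=-2.740: |R|=1.04097 >1
Stable set (-2.6667, 0).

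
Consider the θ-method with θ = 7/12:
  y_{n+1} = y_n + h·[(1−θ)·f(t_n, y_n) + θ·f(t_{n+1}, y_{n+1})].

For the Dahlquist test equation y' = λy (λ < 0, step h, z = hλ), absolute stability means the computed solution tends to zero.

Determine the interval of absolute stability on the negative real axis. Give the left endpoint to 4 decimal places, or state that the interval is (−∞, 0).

Set f=λy, z=hλ:
  y_{n+1} = y_n + z·[5/12·y_n + 7/12·y_{n+1}] ⇒ (1 − 7/12z)y_{n+1} = (1 + 5/12z)y_n
  R(z) = (1 + 5/12z)/(1 − 7/12z).

Boundary: |R(x)|=1, x<0.
x=-0.36: |R|=0.7025
x=-2: |R|=0.0769
x=-10: |R|=0.4634
x=-100: |R|=0.6854
θ=7/12≥1/2 ⇒ |1+5/12x|<|1−7/12x| ∀x<0 ⇒ unbounded interval.

unbounded; (−∞, 0).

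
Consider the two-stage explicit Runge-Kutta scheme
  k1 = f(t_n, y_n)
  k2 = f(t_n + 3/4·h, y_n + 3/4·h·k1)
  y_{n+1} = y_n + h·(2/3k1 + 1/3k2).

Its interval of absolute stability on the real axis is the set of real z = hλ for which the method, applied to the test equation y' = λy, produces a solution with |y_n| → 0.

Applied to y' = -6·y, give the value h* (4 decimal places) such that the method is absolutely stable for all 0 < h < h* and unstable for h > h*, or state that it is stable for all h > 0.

Set f=λy, z=hλ:
  k1=λy_n ⇒ h·k1=z·y_n;  k2=λ(1+3/4z)y_n ⇒ h·k2=z(1+3/4z)y_n
  y_{n+1}/y_n = 1 + 2/3z + 1/3z(1+3/4z) = 1 + z + 1/4z²
  Hence R(z) = 1 + z + 1/4z².

Find x<0 with |R(x)|<1.
x=-1.54: |R|=0.0529
R=1: x+1/4x²=0 ⇒ x=−4=-4.0000; min R=1−1/(4·1/4)=0.0000>−1
Confirm numerically:
  x=-3.865: |R|=0.86956 <1
  x=-2.564: |R|=0.07952 <1
  x=-2.110: |R|=0.00302 <1
  x=-1.986: |R|=0.00005 <1
  x=-4.154: |R|=1.15993 >1
  x=-4.117: |R|=1.12042 >1
  x=-4.051: |R|=1.05165 >1
Interval (-4.0000, 0).

(-4.0000,0); λ=-6 ⇒ h* = (4)/6 = 0.6667.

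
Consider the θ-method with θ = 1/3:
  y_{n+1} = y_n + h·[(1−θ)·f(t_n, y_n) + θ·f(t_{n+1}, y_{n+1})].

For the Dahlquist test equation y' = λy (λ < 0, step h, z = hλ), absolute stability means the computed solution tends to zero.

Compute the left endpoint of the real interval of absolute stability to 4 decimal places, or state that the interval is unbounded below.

Set f=λy, z=hλ:
  y_{n+1} = y_n + z·[2/3·y_n + 1/3·y_{n+1}] ⇒ (1 − 1/3z)y_{n+1} = (1 + 2/3z)y_n
  so R(z) = (1 + 2/3z)/(1 − 1/3z).

Find x<0 with |R(x)|<1.
x=-0.45: |R|=0.6087
R=−1: 1+2/3x = −1+1/3x ⇒ -1/3x=2 ⇒ x=2/(-1/3)=-6.0000
Confirm numerically:
  x=-4.961: |R|=0.86949 <1
  x=-4.892: |R|=0.85960 <1
  x=-3.498: |R|=0.61496 <1
  x=-6.522: |R|=1.05482 >1
  x=-6.294: |R|=1.03163 >1
  x=-6.151: |R|=1.01650 >1
So |R|<1 on (-6.0000, 0).

left endpoint -6.0000.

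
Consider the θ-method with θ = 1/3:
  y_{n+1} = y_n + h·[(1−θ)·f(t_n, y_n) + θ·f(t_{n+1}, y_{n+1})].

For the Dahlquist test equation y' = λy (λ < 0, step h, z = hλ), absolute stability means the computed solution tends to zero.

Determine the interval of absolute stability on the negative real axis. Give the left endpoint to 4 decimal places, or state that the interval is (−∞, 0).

z∈(-6.0000,0).

Set f=λy, z=hλ:
  y_{n+1} = y_n + z·[2/3·y_n + 1/3·y_{n+1}] ⇒ (1 − 1/3z)y_{n+1} = (1 + 2/3z)y_n
  Hence R(z) = (1 + 2/3z)/(1 − 1/3z).

Solve |R(x)|<1 on ℝ⁻.
x=-0.97: |R|=0.2670
R=−1: 1+2/3x = −1+1/3x ⇒ -1/3x=2 ⇒ x=2/(-1/3)=-6.0000
Confirm numerically:
  x=-5.883: |R|=0.98683 <1
  x=-5.283: |R|=0.91344 <1
  x=-4.716: |R|=0.83359 <1
  x=-4.684: |R|=0.82874 <1
  x=-6.483: |R|=1.05093 >1
  x=-6.054: |R|=1.00596 >1
So |R|<1 on (-6.0000, 0).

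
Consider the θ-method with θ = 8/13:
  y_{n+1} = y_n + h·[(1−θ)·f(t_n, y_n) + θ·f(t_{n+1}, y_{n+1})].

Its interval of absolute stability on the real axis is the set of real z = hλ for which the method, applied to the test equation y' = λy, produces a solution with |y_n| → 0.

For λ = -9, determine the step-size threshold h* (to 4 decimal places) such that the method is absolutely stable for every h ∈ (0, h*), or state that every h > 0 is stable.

(−∞, 0) — no finite endpoint. Any h>0 works for λ=-9.

Set f=λy, z=hλ:
  y_{n+1} = y_n + z·[5/13·y_n + 8/13·y_{n+1}] ⇒ (1 − 8/13z)y_{n+1} = (1 + 5/13z)y_n
  ⇒ R(z) = (1 + 5/13z)/(1 − 8/13z).

Find x<0 with |R(x)|<1.
x=-1.16: |R|=0.3232
x=-2: |R|=0.1034
x=-10: |R|=0.3978
x=-100: |R|=0.5990
θ=8/13≥1/2 ⇒ |1+5/13x|<|1−8/13x| ∀x<0 ⇒ stable on all of ℝ⁻.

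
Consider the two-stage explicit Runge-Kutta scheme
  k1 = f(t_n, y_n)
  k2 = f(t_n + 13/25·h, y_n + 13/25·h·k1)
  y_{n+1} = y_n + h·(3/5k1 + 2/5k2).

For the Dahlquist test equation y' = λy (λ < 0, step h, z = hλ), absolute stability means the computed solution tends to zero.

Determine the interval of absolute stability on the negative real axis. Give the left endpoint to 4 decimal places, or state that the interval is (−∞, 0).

With y'=λy (z=hλ):
  k1=λy_n ⇒ h·k1=z·y_n;  k2=λ(1+13/25z)y_n ⇒ h·k2=z(1+13/25z)y_n
  y_{n+1}/y_n = 1 + 3/5z + 2/5z(1+13/25z) = 1 + z + 26/125z²
  R(z) = 1 + z + 26/125z².

Boundary: |R(x)|=1, x<0.
x=-1.36: |R|=0.0247
R=1: x+26/125x²=0 ⇒ x=−125/26=-4.8077; min R=1−1/(4·26/125)=-0.2019>−1
Confirm numerically:
  x=-4.125: |R|=0.41425 <1
  x=-3.734: |R|=0.16609 <1
  x=-3.222: |R|=0.06269 <1
  x=-2.665: |R|=0.18774 <1
  x=-5.276: |R|=1.51392 >1
  x=-5.216: |R|=1.44298 >1
  x=-4.975: |R|=1.17313 >1
So |R|<1 on (-4.8077, 0).

z∈(-4.8077,0).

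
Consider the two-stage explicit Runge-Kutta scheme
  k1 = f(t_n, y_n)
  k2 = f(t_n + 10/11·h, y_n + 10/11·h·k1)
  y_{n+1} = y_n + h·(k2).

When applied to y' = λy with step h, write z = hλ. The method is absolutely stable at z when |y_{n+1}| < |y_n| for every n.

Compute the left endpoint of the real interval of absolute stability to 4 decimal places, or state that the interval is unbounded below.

left endpoint -1.1000.

Set f=λy, z=hλ:
  k1=λy_n ⇒ h·k1=z·y_n;  k2=λ(1+10/11z)y_n ⇒ h·k2=z(1+10/11z)y_n
  y_{n+1}/y_n = 1 + z(1+10/11z) = 1 + z + 10/11z²
  ⇒ R(z) = 1 + z + 10/11z².

Solve |R(x)|<1 on ℝ⁻.
x=-0.44: |R|=0.7360
R=1: x+10/11x²=0 ⇒ x=−11/10=-1.1000; min R=1−1/(4·10/11)=0.7250>−1
Confirm numerically:
  x=-1.012: |R|=0.91904 <1
  x=-0.677: |R|=0.73966 <1
  x=-0.592: |R|=0.72660 <1
  x=-0.504: |R|=0.72692 <1
  x=-1.652: |R|=1.82900 >1
  x=-1.597: |R|=1.72155 >1
  x=-1.476: |R|=1.50452 >1
So |R|<1 on (-1.1000, 0).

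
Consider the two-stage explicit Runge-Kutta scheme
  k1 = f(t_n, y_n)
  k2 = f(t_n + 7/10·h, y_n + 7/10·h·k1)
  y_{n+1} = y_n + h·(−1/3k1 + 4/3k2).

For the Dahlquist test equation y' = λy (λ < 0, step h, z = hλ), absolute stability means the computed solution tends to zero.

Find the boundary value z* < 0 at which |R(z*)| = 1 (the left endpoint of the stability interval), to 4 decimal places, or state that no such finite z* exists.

left endpoint -1.0714.

Set f=λy, z=hλ:
  k1=λy_n ⇒ h·k1=z·y_n;  k2=λ(1+7/10z)y_n ⇒ h·k2=z(1+7/10z)y_n
  y_{n+1}/y_n = 1 − 1/3z + 4/3z(1+7/10z) = 1 + z + 14/15z²
  R(z) = 1 + z + 14/15z².

Boundary: |R(x)|=1, x<0.
x=-0.43: |R|=0.7426
R=1: x+14/15x²=0 ⇒ x=−15/14=-1.0714; min R=1−1/(4·14/15)=0.7321>−1
Confirm numerically:
  x=-0.994: |R|=0.92817 <1
  x=-0.680: |R|=0.75157 <1
  x=-0.679: |R|=0.75130 <1
  x=-0.593: |R|=0.73521 <1
  x=-1.651: |R|=1.89308 >1
  x=-1.392: |R|=1.41649 >1
  x=-1.104: |R|=1.03356 >1
Stable set (-1.0714, 0).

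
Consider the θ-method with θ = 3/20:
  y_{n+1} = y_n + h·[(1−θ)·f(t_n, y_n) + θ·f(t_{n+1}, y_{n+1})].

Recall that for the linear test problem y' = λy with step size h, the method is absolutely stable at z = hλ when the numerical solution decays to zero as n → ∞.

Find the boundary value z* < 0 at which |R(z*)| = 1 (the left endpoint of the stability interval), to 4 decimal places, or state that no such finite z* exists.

Set f=λy, z=hλ:
  y_{n+1} = y_n + z·[17/20·y_n + 3/20·y_{n+1}] ⇒ (1 − 3/20z)y_{n+1} = (1 + 17/20z)y_n
  Hence R(z) = (1 + 17/20z)/(1 − 3/20z).

Boundary: |R(x)|=1, x<0.
x=-1.41: |R|=0.1638
R=−1: 1+17/20x = −1+3/20x ⇒ -7/10x=2 ⇒ x=2/(-7/10)=-2.8571
Confirm numerically:
  x=-2.507: |R|=0.82188 <1
  x=-2.374: |R|=0.75061 <1
  x=-1.656: |R|=0.32650 <1
  x=-1.583: |R|=0.27924 <1
  x=-3.443: |R|=1.27043 >1
  x=-2.967: |R|=1.05322 >1
So |R|<1 on (-2.8571, 0).

z* = -2.8571.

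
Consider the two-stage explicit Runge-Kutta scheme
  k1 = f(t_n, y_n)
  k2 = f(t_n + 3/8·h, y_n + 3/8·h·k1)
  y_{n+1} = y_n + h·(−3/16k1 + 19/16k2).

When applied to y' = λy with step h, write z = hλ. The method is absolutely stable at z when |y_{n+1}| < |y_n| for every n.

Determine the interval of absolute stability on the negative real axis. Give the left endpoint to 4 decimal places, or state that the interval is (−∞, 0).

z∈(-2.2456,0).

With y'=λy (z=hλ):
  k1=λy_n ⇒ h·k1=z·y_n;  k2=λ(1+3/8z)y_n ⇒ h·k2=z(1+3/8z)y_n
  y_{n+1}/y_n = 1 − 3/16z + 19/16z(1+3/8z) = 1 + z + 57/128z²
  R(z) = 1 + z + 57/128z².

Boundary: |R(x)|=1, x<0.
x=-1.41: |R|=0.4753
R=1: x+57/128x²=0 ⇒ x=−128/57=-2.2456; min R=1−1/(4·57/128)=0.4386>−1
Confirm numerically:
  x=-2.199: |R|=0.95435 <1
  x=-2.168: |R|=0.92507 <1
  x=-1.454: |R|=0.48744 <1
  x=-1.078: |R|=0.43949 <1
  x=-2.821: |R|=1.72282 >1
  x=-2.705: |R|=1.55336 >1
  x=-2.618: |R|=1.43414 >1
So |R|<1 on (-2.2456, 0).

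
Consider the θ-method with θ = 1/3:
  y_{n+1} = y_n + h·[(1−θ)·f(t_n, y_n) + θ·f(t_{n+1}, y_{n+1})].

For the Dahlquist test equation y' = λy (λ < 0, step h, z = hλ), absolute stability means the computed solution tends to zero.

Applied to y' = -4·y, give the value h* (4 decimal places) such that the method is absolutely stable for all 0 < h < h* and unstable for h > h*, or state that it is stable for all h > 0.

On y'=λy, z=hλ:
  y_{n+1} = y_n + z·[2/3·y_n + 1/3·y_{n+1}] ⇒ (1 − 1/3z)y_{n+1} = (1 + 2/3z)y_n
  R(z) = (1 + 2/3z)/(1 − 1/3z).

Boundary: |R(x)|=1, x<0.
x=-0.7: |R|=0.4324
R=−1: 1+2/3x = −1+1/3x ⇒ -1/3x=2 ⇒ x=2/(-1/3)=-6.0000
Confirm numerically:
  x=-4.440: |R|=0.79032 <1
  x=-2.872: |R|=0.46730 <1
  x=-2.708: |R|=0.42327 <1
  x=-6.125: |R|=1.01370 >1
  x=-6.033: |R|=1.00365 >1
Stable set (-6.0000, 0).

(-6.0000,0); λ=-4 ⇒ h* = (6)/4 = 1.5000.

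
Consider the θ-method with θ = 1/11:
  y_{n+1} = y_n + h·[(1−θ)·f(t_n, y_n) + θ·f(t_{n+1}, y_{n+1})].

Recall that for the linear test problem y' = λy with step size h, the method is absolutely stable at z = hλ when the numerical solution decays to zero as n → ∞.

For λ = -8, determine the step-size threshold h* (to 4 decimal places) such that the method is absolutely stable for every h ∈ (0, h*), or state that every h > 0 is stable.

(-2.4444,0); λ=-8 ⇒ h* = (22/9)/8 = 0.3056.

On y'=λy, z=hλ:
  y_{n+1} = y_n + z·[10/11·y_n + 1/11·y_{n+1}] ⇒ (1 − 1/11z)y_{n+1} = (1 + 10/11z)y_n
  R(z) = (1 + 10/11z)/(1 − 1/11z).

Solve |R(x)|<1 on ℝ⁻.
x=-1.2: |R|=0.0820
R=−1: 1+10/11x = −1+1/11x ⇒ -9/11x=2 ⇒ x=2/(-9/11)=-2.4444
Confirm numerically:
  x=-2.382: |R|=0.95800 <1
  x=-2.001: |R|=0.69302 <1
  x=-1.710: |R|=0.47994 <1
  x=-1.148: |R|=0.03951 <1
  x=-2.894: |R|=1.29120 >1
  x=-2.808: |R|=1.23696 >1
Interval (-2.4444, 0).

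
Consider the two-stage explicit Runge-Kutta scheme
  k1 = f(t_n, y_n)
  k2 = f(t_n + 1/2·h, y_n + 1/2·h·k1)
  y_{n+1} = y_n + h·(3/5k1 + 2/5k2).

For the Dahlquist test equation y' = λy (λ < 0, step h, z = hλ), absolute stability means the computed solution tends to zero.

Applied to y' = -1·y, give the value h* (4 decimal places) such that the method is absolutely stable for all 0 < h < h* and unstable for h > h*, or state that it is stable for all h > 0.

Set f=λy, z=hλ:
  k1=λy_n ⇒ h·k1=z·y_n;  k2=λ(1+1/2z)y_n ⇒ h·k2=z(1+1/2z)y_n
  y_{n+1}/y_n = 1 + 3/5z + 2/5z(1+1/2z) = 1 + z + 1/5z²
  ⇒ R(z) = 1 + z + 1/5z².

Find x<0 with |R(x)|<1.
x=-1.34: |R|=0.0191
R=1: x+1/5x²=0 ⇒ x=−5=-5.0000; min R=1−1/(4·1/5)=-0.2500>−1
Confirm numerically:
  x=-4.592: |R|=0.62529 <1
  x=-3.107: |R|=0.17631 <1
  x=-2.978: |R|=0.20430 <1
  x=-5.538: |R|=1.59589 >1
  x=-5.532: |R|=1.58860 >1
Interval (-5.0000, 0).

(-5.0000,0); λ=-1 ⇒ h* = (5)/1 = 5.0000.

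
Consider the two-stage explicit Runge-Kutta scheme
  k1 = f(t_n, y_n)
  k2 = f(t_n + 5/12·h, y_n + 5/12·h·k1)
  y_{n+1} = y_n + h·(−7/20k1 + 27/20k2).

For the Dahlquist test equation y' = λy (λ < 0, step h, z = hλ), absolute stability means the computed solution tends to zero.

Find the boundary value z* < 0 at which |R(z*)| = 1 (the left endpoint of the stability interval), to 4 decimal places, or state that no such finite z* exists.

With y'=λy (z=hλ):
  k1=λy_n ⇒ h·k1=z·y_n;  k2=λ(1+5/12z)y_n ⇒ h·k2=z(1+5/12z)y_n
  y_{n+1}/y_n = 1 − 7/20z + 27/20z(1+5/12z) = 1 + z + 9/16z²
  R(z) = 1 + z + 9/16z².

Find x<0 with |R(x)|<1.
x=-1.28: |R|=0.6416
R=1: x+9/16x²=0 ⇒ x=−16/9=-1.7778; min R=1−1/(4·9/16)=0.5556>−1
Confirm numerically:
  x=-1.444: |R|=0.72889 <1
  x=-1.136: |R|=0.58990 <1
  x=-0.738: |R|=0.56836 <1
  x=-2.362: |R|=1.77621 >1
  x=-1.935: |R|=1.17113 >1
  x=-1.898: |R|=1.12835 >1
So |R|<1 on (-1.7778, 0).

z* = -1.7778.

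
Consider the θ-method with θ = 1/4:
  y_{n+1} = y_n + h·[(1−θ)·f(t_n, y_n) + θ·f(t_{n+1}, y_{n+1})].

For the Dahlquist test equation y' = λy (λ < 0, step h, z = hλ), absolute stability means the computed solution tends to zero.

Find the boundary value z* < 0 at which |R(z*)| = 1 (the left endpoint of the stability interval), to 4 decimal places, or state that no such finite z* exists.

With y'=λy (z=hλ):
  y_{n+1} = y_n + z·[3/4·y_n + 1/4·y_{n+1}] ⇒ (1 − 1/4z)y_{n+1} = (1 + 3/4z)y_n
  Hence R(z) = (1 + 3/4z)/(1 − 1/4z).

Need |R(x)|<1, x<0.
x=-0.83: |R|=0.3126
R=−1: 1+3/4x = −1+1/4x ⇒ -1/2x=2 ⇒ x=2/(-1/2)=-4.0000
Confirm numerically:
  x=-3.891: |R|=0.97237 <1
  x=-3.374: |R|=0.83021 <1
  x=-1.671: |R|=0.17863 <1
  x=-4.514: |R|=1.12074 >1
  x=-4.142: |R|=1.03488 >1
Stable set (-4.0000, 0).

left endpoint -4.0000.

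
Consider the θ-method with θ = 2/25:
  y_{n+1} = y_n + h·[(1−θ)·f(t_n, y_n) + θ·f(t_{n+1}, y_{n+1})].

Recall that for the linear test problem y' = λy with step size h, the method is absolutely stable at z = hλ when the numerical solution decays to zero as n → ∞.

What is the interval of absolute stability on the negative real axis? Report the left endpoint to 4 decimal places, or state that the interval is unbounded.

Set f=λy, z=hλ:
  y_{n+1} = y_n + z·[23/25·y_n + 2/25·y_{n+1}] ⇒ (1 − 2/25z)y_{n+1} = (1 + 23/25z)y_n
  ⇒ R(z) = (1 + 23/25z)/(1 − 2/25z).

Find x<0 with |R(x)|<1.
x=-0.36: |R|=0.6501
R=−1: 1+23/25x = −1+2/25x ⇒ -21/25x=2 ⇒ x=2/(-21/25)=-2.3810
Confirm numerically:
  x=-2.324: |R|=0.95966 <1
  x=-2.319: |R|=0.95610 <1
  x=-1.154: |R|=0.05647 <1
  x=-2.765: |R|=1.26417 >1
  x=-2.666: |R|=1.19735 >1
  x=-2.415: |R|=1.02397 >1
So |R|<1 on (-2.3810, 0).

z∈(-2.3810,0).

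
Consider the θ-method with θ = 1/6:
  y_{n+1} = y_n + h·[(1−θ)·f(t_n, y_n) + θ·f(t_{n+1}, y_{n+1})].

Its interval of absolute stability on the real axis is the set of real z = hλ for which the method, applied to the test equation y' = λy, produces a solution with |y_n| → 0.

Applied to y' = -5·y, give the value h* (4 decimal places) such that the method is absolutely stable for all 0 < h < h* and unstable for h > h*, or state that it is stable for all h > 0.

Test eqn y'=λy, z=hλ:
  y_{n+1} = y_n + z·[5/6·y_n + 1/6·y_{n+1}] ⇒ (1 − 1/6z)y_{n+1} = (1 + 5/6z)y_n
  R(z) = (1 + 5/6z)/(1 − 1/6z).

Solve |R(x)|<1 on ℝ⁻.
x=-1.66: |R|=0.3003
R=−1: 1+5/6x = −1+1/6x ⇒ -2/3x=2 ⇒ x=2/(-2/3)=-3.0000
Confirm numerically:
  x=-2.898: |R|=0.95415 <1
  x=-1.905: |R|=0.44592 <1
  x=-1.719: |R|=0.33618 <1
  x=-1.527: |R|=0.21722 <1
  x=-3.453: |R|=1.19169 >1
  x=-3.127: |R|=1.05566 >1
  x=-3.090: |R|=1.03960 >1
Interval (-3.0000, 0).

(-3.0000,0); λ=-5 ⇒ h* = (3)/5 = 0.6000.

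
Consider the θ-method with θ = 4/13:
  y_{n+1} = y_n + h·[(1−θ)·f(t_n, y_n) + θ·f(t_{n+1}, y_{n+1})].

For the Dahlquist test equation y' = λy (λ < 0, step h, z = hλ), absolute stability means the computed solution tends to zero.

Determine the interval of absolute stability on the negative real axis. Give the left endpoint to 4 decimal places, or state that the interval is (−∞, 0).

Test eqn y'=λy, z=hλ:
  y_{n+1} = y_n + z·[9/13·y_n + 4/13·y_{n+1}] ⇒ (1 − 4/13z)y_{n+1} = (1 + 9/13z)y_n
  so R(z) = (1 + 9/13z)/(1 − 4/13z).

Solve |R(x)|<1 on ℝ⁻.
x=-1.6: |R|=0.0722
R=−1: 1+9/13x = −1+4/13x ⇒ -5/13x=2 ⇒ x=2/(-5/13)=-5.2000
Confirm numerically:
  x=-4.138: |R|=0.82032 <1
  x=-3.259: |R|=0.62725 <1
  x=-2.714: |R|=0.47896 <1
  x=-5.711: |R|=1.07128 >1
  x=-5.388: |R|=1.02721 >1
Interval (-5.2000, 0).

z∈(-5.2000,0).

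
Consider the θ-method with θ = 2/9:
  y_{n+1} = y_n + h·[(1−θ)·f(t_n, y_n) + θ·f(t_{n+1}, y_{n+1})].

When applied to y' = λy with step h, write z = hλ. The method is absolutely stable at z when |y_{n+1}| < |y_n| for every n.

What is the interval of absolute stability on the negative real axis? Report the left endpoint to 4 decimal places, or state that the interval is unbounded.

z∈(-3.6000,0).

On y'=λy, z=hλ:
  y_{n+1} = y_n + z·[7/9·y_n + 2/9·y_{n+1}] ⇒ (1 − 2/9z)y_{n+1} = (1 + 7/9z)y_n
  Hence R(z) = (1 + 7/9z)/(1 − 2/9z).

Solve |R(x)|<1 on ℝ⁻.
x=-0.56: |R|=0.5020
R=−1: 1+7/9x = −1+2/9x ⇒ -5/9x=2 ⇒ x=2/(-5/9)=-3.6000
Confirm numerically:
  x=-3.083: |R|=0.82955 <1
  x=-2.935: |R|=0.77640 <1
  x=-2.087: |R|=0.42576 <1
  x=-4.068: |R|=1.13655 >1
  x=-3.738: |R|=1.04188 >1
So |R|<1 on (-3.6000, 0).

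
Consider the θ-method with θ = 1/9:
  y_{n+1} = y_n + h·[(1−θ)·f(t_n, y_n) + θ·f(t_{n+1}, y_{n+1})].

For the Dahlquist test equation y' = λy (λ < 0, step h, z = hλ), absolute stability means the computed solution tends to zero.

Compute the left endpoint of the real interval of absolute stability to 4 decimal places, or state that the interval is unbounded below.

left endpoint -2.5714.

On y'=λy, z=hλ:
  y_{n+1} = y_n + z·[8/9·y_n + 1/9·y_{n+1}] ⇒ (1 − 1/9z)y_{n+1} = (1 + 8/9z)y_n
  ⇒ R(z) = (1 + 8/9z)/(1 − 1/9z).

Need |R(x)|<1, x<0.
x=-1.26: |R|=0.1053
R=−1: 1+8/9x = −1+1/9x ⇒ -7/9x=2 ⇒ x=2/(-7/9)=-2.5714
Confirm numerically:
  x=-2.454: |R|=0.92823 <1
  x=-2.070: |R|=0.68293 <1
  x=-1.414: |R|=0.22201 <1
  x=-1.253: |R|=0.09987 <1
  x=-3.107: |R|=1.30966 >1
  x=-3.026: |R|=1.26459 >1
  x=-2.982: |R|=1.23986 >1
Interval (-2.5714, 0).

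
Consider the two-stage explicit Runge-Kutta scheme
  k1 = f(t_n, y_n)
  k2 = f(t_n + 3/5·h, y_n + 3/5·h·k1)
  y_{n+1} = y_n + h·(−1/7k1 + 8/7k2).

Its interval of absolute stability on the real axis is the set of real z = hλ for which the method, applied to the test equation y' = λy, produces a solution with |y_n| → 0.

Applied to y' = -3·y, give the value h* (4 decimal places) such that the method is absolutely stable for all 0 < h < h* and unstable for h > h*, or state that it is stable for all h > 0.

(-1.4583,0); λ=-3 ⇒ h* = (35/24)/3 = 0.4861.

Set f=λy, z=hλ:
  k1=λy_n ⇒ h·k1=z·y_n;  k2=λ(1+3/5z)y_n ⇒ h·k2=z(1+3/5z)y_n
  y_{n+1}/y_n = 1 − 1/7z + 8/7z(1+3/5z) = 1 + z + 24/35z²
  so R(z) = 1 + z + 24/35z².

Boundary: |R(x)|=1, x<0.
x=-1.15: |R|=0.7569
R=1: x+24/35x²=0 ⇒ x=−35/24=-1.4583; min R=1−1/(4·24/35)=0.6354>−1
Confirm numerically:
  x=-1.147: |R|=0.75513 <1
  x=-0.839: |R|=0.64369 <1
  x=-0.695: |R|=0.63622 <1
  x=-0.652: |R|=0.63950 <1
  x=-1.692: |R|=1.27111 >1
  x=-1.667: |R|=1.23852 >1
  x=-1.559: |R|=1.10762 >1
Interval (-1.4583, 0).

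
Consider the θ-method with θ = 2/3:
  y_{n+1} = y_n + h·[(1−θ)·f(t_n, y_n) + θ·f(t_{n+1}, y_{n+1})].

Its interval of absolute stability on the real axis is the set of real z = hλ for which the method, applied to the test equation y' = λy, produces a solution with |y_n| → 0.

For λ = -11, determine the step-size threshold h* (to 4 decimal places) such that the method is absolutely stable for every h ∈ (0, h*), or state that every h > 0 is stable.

Test eqn y'=λy, z=hλ:
  y_{n+1} = y_n + z·[1/3·y_n + 2/3·y_{n+1}] ⇒ (1 − 2/3z)y_{n+1} = (1 + 1/3z)y_n
  ⇒ R(z) = (1 + 1/3z)/(1 − 2/3z).

Boundary: |R(x)|=1, x<0.
x=-1.55: |R|=0.2377
x=-2: |R|=0.1429
x=-10: |R|=0.3043
x=-100: |R|=0.4778
θ=2/3≥1/2 ⇒ |1+1/3x|<|1−2/3x| ∀x<0 ⇒ unbounded interval.

interval (−∞, 0). Any h>0 works for λ=-11.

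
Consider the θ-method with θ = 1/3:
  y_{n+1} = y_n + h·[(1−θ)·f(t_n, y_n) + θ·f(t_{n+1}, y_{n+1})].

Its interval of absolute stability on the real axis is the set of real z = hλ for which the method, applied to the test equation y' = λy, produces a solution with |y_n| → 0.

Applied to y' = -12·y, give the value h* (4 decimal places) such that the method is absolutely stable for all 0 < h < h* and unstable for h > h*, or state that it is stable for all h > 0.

(-6.0000,0); λ=-12 ⇒ h* = (6)/12 = 0.5000.

Set f=λy, z=hλ:
  y_{n+1} = y_n + z·[2/3·y_n + 1/3·y_{n+1}] ⇒ (1 − 1/3z)y_{n+1} = (1 + 2/3z)y_n
  ⇒ R(z) = (1 + 2/3z)/(1 − 1/3z).

Need |R(x)|<1, x<0.
x=-1.07: |R|=0.2113
R=−1: 1+2/3x = −1+1/3x ⇒ -1/3x=2 ⇒ x=2/(-1/3)=-6.0000
Confirm numerically:
  x=-4.958: |R|=0.86906 <1
  x=-4.561: |R|=0.80968 <1
  x=-2.544: |R|=0.37662 <1
  x=-6.474: |R|=1.05003 >1
  x=-6.258: |R|=1.02787 >1
  x=-6.138: |R|=1.01510 >1
Stable set (-6.0000, 0).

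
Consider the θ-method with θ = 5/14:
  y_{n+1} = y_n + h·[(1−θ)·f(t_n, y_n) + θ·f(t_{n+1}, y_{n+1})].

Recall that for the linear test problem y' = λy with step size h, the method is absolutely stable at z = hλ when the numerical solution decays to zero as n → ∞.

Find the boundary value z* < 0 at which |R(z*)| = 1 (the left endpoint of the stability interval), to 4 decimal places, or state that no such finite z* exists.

On y'=λy, z=hλ:
  y_{n+1} = y_n + z·[9/14·y_n + 5/14·y_{n+1}] ⇒ (1 − 5/14z)y_{n+1} = (1 + 9/14z)y_n
  Hence R(z) = (1 + 9/14z)/(1 − 5/14z).

Solve |R(x)|<1 on ℝ⁻.
x=-1.21: |R|=0.1551
R=−1: 1+9/14x = −1+5/14x ⇒ -2/7x=2 ⇒ x=2/(-2/7)=-7.0000
Confirm numerically:
  x=-6.020: |R|=0.91111 <1
  x=-5.596: |R|=0.86622 <1
  x=-3.051: |R|=0.46006 <1
  x=-7.413: |R|=1.03235 >1
  x=-7.232: |R|=1.01850 >1
So |R|<1 on (-7.0000, 0).

left endpoint -7.0000.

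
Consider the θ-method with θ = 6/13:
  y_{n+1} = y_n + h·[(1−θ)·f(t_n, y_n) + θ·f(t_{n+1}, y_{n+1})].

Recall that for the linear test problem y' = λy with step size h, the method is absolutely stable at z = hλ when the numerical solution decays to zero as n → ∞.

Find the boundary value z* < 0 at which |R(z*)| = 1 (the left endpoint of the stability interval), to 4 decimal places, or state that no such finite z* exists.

z* = -26.0000.

With y'=λy (z=hλ):
  y_{n+1} = y_n + z·[7/13·y_n + 6/13·y_{n+1}] ⇒ (1 − 6/13z)y_{n+1} = (1 + 7/13z)y_n
  R(z) = (1 + 7/13z)/(1 − 6/13z).

Find x<0 with |R(x)|<1.
x=-1.51: |R|=0.1102
R=−1: 1+7/13x = −1+6/13x ⇒ -1/13x=2 ⇒ x=2/(-1/13)=-26.0000
Confirm numerically:
  x=-15.428: |R|=0.89986 <1
  x=-14.292: |R|=0.88144 <1
  x=-13.416: |R|=0.86541 <1
  x=-26.585: |R|=1.00339 >1
  x=-26.417: |R|=1.00243 >1
Interval (-26.0000, 0).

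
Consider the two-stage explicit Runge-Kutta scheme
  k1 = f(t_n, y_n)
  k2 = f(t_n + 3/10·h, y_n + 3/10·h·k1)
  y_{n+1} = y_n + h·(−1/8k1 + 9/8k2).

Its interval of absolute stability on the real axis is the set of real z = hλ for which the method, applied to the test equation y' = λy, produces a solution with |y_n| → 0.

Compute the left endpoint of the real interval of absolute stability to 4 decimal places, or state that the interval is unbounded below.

Test eqn y'=λy, z=hλ:
  k1=λy_n ⇒ h·k1=z·y_n;  k2=λ(1+3/10z)y_n ⇒ h·k2=z(1+3/10z)y_n
  y_{n+1}/y_n = 1 − 1/8z + 9/8z(1+3/10z) = 1 + z + 27/80z²
  Hence R(z) = 1 + z + 27/80z².

Solve |R(x)|<1 on ℝ⁻.
x=-0.89: |R|=0.3773
R=1: x+27/80x²=0 ⇒ x=−80/27=-2.9630; min R=1−1/(4·27/80)=0.2593>−1
Confirm numerically:
  x=-2.860: |R|=0.90062 <1
  x=-1.689: |R|=0.27379 <1
  x=-1.621: |R|=0.26583 <1
  x=-1.416: |R|=0.26071 <1
  x=-3.530: |R|=1.67555 >1
  x=-3.381: |R|=1.47702 >1
  x=-3.140: |R|=1.18762 >1
So |R|<1 on (-2.9630, 0).

left endpoint -2.9630.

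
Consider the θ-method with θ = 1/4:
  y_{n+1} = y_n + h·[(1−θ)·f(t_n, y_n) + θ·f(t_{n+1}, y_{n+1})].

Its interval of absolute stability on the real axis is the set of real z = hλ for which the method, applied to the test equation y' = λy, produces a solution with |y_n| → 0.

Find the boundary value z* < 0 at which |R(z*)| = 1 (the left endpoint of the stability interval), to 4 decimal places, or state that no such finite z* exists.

On y'=λy, z=hλ:
  y_{n+1} = y_n + z·[3/4·y_n + 1/4·y_{n+1}] ⇒ (1 − 1/4z)y_{n+1} = (1 + 3/4z)y_n
  Hence R(z) = (1 + 3/4z)/(1 − 1/4z).

Boundary: |R(x)|=1, x<0.
x=-1.03: |R|=0.1809
R=−1: 1+3/4x = −1+1/4x ⇒ -1/2x=2 ⇒ x=2/(-1/2)=-4.0000
Confirm numerically:
  x=-3.700: |R|=0.92208 <1
  x=-3.549: |R|=0.88051 <1
  x=-1.906: |R|=0.29089 <1
  x=-1.831: |R|=0.25605 <1
  x=-4.570: |R|=1.13302 >1
  x=-4.547: |R|=1.12800 >1
So |R|<1 on (-4.0000, 0).

z* = -4.0000.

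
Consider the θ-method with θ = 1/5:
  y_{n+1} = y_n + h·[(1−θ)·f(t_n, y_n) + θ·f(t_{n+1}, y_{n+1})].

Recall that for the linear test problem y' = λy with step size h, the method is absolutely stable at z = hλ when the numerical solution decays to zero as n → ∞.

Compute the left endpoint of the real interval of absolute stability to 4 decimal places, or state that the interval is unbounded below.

On y'=λy, z=hλ:
  y_{n+1} = y_n + z·[4/5·y_n + 1/5·y_{n+1}] ⇒ (1 − 1/5z)y_{n+1} = (1 + 4/5z)y_n
  Hence R(z) = (1 + 4/5z)/(1 − 1/5z).

Boundary: |R(x)|=1, x<0.
x=-1.55: |R|=0.1832
R=−1: 1+4/5x = −1+1/5x ⇒ -3/5x=2 ⇒ x=2/(-3/5)=-3.3333
Confirm numerically:
  x=-2.864: |R|=0.82096 <1
  x=-2.521: |R|=0.67597 <1
  x=-2.167: |R|=0.51179 <1
  x=-2.010: |R|=0.43367 <1
  x=-3.810: |R|=1.16232 >1
  x=-3.789: |R|=1.15554 >1
  x=-3.381: |R|=1.01706 >1
Stable set (-3.3333, 0).

z* = -3.3333.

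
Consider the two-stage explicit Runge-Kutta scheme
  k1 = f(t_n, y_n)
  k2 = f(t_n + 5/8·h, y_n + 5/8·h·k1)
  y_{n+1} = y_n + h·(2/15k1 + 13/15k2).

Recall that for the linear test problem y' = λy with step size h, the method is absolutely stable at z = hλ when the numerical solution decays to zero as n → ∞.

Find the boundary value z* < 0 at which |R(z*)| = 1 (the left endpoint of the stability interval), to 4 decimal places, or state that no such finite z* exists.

Test eqn y'=λy, z=hλ:
  k1=λy_n ⇒ h·k1=z·y_n;  k2=λ(1+5/8z)y_n ⇒ h·k2=z(1+5/8z)y_n
  y_{n+1}/y_n = 1 + 2/15z + 13/15z(1+5/8z) = 1 + z + 13/24z²
  R(z) = 1 + z + 13/24z².

Solve |R(x)|<1 on ℝ⁻.
x=-0.35: |R|=0.7164
R=1: x+13/24x²=0 ⇒ x=−24/13=-1.8462; min R=1−1/(4·13/24)=0.5385>−1
Confirm numerically:
  x=-1.543: |R|=0.74663 <1
  x=-1.449: |R|=0.68828 <1
  x=-1.089: |R|=0.55337 <1
  x=-0.860: |R|=0.54062 <1
  x=-2.437: |R|=1.77994 >1
  x=-2.326: |R|=1.60457 >1
  x=-2.303: |R|=1.56990 >1
Stable set (-1.8462, 0).

z* = -1.8462.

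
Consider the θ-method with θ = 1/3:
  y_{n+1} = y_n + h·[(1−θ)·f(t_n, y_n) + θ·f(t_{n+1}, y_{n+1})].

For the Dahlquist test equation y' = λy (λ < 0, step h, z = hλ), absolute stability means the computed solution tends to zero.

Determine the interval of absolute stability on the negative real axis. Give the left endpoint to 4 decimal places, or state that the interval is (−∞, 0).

z∈(-6.0000,0).

With y'=λy (z=hλ):
  y_{n+1} = y_n + z·[2/3·y_n + 1/3·y_{n+1}] ⇒ (1 − 1/3z)y_{n+1} = (1 + 2/3z)y_n
  ⇒ R(z) = (1 + 2/3z)/(1 − 1/3z).

Find x<0 with |R(x)|<1.
x=-0.32: |R|=0.7108
R=−1: 1+2/3x = −1+1/3x ⇒ -1/3x=2 ⇒ x=2/(-1/3)=-6.0000
Confirm numerically:
  x=-4.269: |R|=0.76187 <1
  x=-3.636: |R|=0.64376 <1
  x=-3.389: |R|=0.59133 <1
  x=-2.840: |R|=0.45890 <1
  x=-6.340: |R|=1.03640 >1
  x=-6.217: |R|=1.02354 >1
  x=-6.154: |R|=1.01682 >1
Stable set (-6.0000, 0).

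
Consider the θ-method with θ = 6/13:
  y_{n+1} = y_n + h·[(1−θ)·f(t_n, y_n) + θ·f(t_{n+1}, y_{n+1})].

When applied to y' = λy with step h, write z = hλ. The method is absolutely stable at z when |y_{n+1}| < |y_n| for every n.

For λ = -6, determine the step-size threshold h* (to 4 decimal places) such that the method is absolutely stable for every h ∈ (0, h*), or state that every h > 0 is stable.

(-26.0000,0); λ=-6 ⇒ h* = (26)/6 = 4.3333.

Set f=λy, z=hλ:
  y_{n+1} = y_n + z·[7/13·y_n + 6/13·y_{n+1}] ⇒ (1 − 6/13z)y_{n+1} = (1 + 7/13z)y_n
  ⇒ R(z) = (1 + 7/13z)/(1 − 6/13z).

Need |R(x)|<1, x<0.
x=-1.3: |R|=0.1875
R=−1: 1+7/13x = −1+6/13x ⇒ -1/13x=2 ⇒ x=2/(-1/13)=-26.0000
Confirm numerically:
  x=-23.415: |R|=0.98316 <1
  x=-22.689: |R|=0.97780 <1
  x=-19.922: |R|=0.95414 <1
  x=-26.596: |R|=1.00345 >1
  x=-26.183: |R|=1.00108 >1
Interval (-26.0000, 0).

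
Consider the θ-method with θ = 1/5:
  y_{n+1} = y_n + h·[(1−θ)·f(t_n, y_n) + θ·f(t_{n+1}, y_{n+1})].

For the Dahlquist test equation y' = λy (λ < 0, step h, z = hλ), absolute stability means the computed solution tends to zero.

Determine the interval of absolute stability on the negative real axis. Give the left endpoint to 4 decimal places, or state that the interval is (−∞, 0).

z∈(-3.3333,0).

Set f=λy, z=hλ:
  y_{n+1} = y_n + z·[4/5·y_n + 1/5·y_{n+1}] ⇒ (1 − 1/5z)y_{n+1} = (1 + 4/5z)y_n
  so R(z) = (1 + 4/5z)/(1 − 1/5z).

Boundary: |R(x)|=1, x<0.
x=-0.55: |R|=0.5045
R=−1: 1+4/5x = −1+1/5x ⇒ -3/5x=2 ⇒ x=2/(-3/5)=-3.3333
Confirm numerically:
  x=-2.244: |R|=0.54887 <1
  x=-2.042: |R|=0.44987 <1
  x=-1.648: |R|=0.23947 <1
  x=-3.833: |R|=1.16970 >1
  x=-3.824: |R|=1.16682 >1
  x=-3.756: |R|=1.14481 >1
So |R|<1 on (-3.3333, 0).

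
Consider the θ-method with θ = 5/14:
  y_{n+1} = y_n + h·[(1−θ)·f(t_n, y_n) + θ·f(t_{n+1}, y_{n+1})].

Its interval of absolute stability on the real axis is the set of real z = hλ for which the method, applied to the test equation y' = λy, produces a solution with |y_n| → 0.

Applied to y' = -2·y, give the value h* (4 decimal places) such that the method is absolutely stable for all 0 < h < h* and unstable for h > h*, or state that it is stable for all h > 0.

(-7.0000,0); λ=-2 ⇒ h* = (7)/2 = 3.5000.

Set f=λy, z=hλ:
  y_{n+1} = y_n + z·[9/14·y_n + 5/14·y_{n+1}] ⇒ (1 − 5/14z)y_{n+1} = (1 + 9/14z)y_n
  Hence R(z) = (1 + 9/14z)/(1 − 5/14z).

Solve |R(x)|<1 on ℝ⁻.
x=-1.25: |R|=0.1358
R=−1: 1+9/14x = −1+5/14x ⇒ -2/7x=2 ⇒ x=2/(-2/7)=-7.0000
Confirm numerically:
  x=-6.575: |R|=0.96373 <1
  x=-4.988: |R|=0.79332 <1
  x=-3.617: |R|=0.57825 <1
  x=-3.185: |R|=0.49006 <1
  x=-7.587: |R|=1.04521 >1
  x=-7.501: |R|=1.03891 >1
  x=-7.066: |R|=1.00535 >1
Stable set (-7.0000, 0).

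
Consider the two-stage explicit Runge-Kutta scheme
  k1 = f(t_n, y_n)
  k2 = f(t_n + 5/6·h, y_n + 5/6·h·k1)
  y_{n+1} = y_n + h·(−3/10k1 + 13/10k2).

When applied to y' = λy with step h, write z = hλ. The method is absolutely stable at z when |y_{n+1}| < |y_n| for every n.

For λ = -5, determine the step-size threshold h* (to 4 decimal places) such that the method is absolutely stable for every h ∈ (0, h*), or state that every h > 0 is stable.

(-0.9231,0); λ=-5 ⇒ h* = (12/13)/5 = 0.1846.

With y'=λy (z=hλ):
  k1=λy_n ⇒ h·k1=z·y_n;  k2=λ(1+5/6z)y_n ⇒ h·k2=z(1+5/6z)y_n
  y_{n+1}/y_n = 1 − 3/10z + 13/10z(1+5/6z) = 1 + z + 13/12z²
  so R(z) = 1 + z + 13/12z².

Need |R(x)|<1, x<0.
x=-0.95: |R|=1.0277
R=1: x+13/12x²=0 ⇒ x=−12/13=-0.9231; min R=1−1/(4·13/12)=0.7692>−1
Confirm numerically:
  x=-0.711: |R|=0.83665 <1
  x=-0.574: |R|=0.78293 <1
  x=-0.430: |R|=0.77031 <1
  x=-1.210: |R|=1.37611 >1
  x=-1.159: |R|=1.29622 >1
  x=-1.078: |R|=1.18092 >1
Stable set (-0.9231, 0).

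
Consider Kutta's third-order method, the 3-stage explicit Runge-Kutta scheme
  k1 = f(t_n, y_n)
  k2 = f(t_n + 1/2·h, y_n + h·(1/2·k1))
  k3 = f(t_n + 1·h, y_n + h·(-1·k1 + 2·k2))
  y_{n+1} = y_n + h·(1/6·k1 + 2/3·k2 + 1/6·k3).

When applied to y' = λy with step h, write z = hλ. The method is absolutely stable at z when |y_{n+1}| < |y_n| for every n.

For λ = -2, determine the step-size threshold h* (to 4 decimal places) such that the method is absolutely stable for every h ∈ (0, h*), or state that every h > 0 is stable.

(-2.5127,0); λ=-2 ⇒ h* = 1.2564.

With y'=λy (z=hλ):
  order 3, 3-stage ⇒ R(z)=1+z+z^2/2+z^3/6
  (e.g. R(-1.67)=-0.05179, |R|=0.05179)

Solve |R(x)|<1 on ℝ⁻.
x=-1.67: |R|=0.0518
|R(-2.89)|=1.7369 |R(-1.77)|=0.1278 |R(-0.66)|=0.5099
Bisect:
  x_lo=-3.2906 |R|=2.8151  x_hi=-0.1296 |R|=0.8784
  mid=-1.71012 |R|=0.08141 →hi
  mid=-2.50037 |R|=0.97977 →hi
  mid=-2.89549 |R|=1.74946 →lo
  mid=-2.69793 |R|=1.33148 →lo
  mid=-2.59915 |R|=1.14782 →lo
  mid=-2.54976 |R|=1.06191 →lo
  mid=-2.52507 |R|=1.02037 →lo
  mid=-2.51272 |R|=0.99995 →hi
  mid=-2.51889 |R|=1.01013 →lo
  ...
  [-2.51291,-2.51272] ⇒ x*=-2.5127
Stable set (-2.5127, 0).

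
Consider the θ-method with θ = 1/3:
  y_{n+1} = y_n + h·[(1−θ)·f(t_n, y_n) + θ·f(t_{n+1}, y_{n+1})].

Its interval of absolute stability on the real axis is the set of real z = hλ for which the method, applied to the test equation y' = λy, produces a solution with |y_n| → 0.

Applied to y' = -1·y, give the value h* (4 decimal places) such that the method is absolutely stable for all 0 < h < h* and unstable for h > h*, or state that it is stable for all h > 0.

(-6.0000,0); λ=-1 ⇒ h* = (6)/1 = 6.0000.

With y'=λy (z=hλ):
  y_{n+1} = y_n + z·[2/3·y_n + 1/3·y_{n+1}] ⇒ (1 − 1/3z)y_{n+1} = (1 + 2/3z)y_n
  R(z) = (1 + 2/3z)/(1 − 1/3z).

Boundary: |R(x)|=1, x<0.
x=-1.21: |R|=0.1378
R=−1: 1+2/3x = −1+1/3x ⇒ -1/3x=2 ⇒ x=2/(-1/3)=-6.0000
Confirm numerically:
  x=-5.610: |R|=0.95470 <1
  x=-4.430: |R|=0.78869 <1
  x=-3.966: |R|=0.70801 <1
  x=-6.453: |R|=1.04792 >1
  x=-6.380: |R|=1.04051 >1
So |R|<1 on (-6.0000, 0).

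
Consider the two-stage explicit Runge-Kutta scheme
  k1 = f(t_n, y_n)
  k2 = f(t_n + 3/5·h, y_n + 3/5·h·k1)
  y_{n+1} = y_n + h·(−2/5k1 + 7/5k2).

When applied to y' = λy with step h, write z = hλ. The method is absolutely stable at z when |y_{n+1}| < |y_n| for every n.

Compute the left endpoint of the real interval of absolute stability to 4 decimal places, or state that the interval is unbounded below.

Set f=λy, z=hλ:
  k1=λy_n ⇒ h·k1=z·y_n;  k2=λ(1+3/5z)y_n ⇒ h·k2=z(1+3/5z)y_n
  y_{n+1}/y_n = 1 − 2/5z + 7/5z(1+3/5z) = 1 + z + 21/25z²
  ⇒ R(z) = 1 + z + 21/25z².

Solve |R(x)|<1 on ℝ⁻.
x=-1.41: |R|=1.2600
R=1: x+21/25x²=0 ⇒ x=−25/21=-1.1905; min R=1−1/(4·21/25)=0.7024>−1
Confirm numerically:
  x=-0.995: |R|=0.83662 <1
  x=-0.924: |R|=0.79317 <1
  x=-0.625: |R|=0.70312 <1
  x=-1.727: |R|=1.77832 >1
  x=-1.641: |R|=1.62102 >1
So |R|<1 on (-1.1905, 0).

z* = -1.1905.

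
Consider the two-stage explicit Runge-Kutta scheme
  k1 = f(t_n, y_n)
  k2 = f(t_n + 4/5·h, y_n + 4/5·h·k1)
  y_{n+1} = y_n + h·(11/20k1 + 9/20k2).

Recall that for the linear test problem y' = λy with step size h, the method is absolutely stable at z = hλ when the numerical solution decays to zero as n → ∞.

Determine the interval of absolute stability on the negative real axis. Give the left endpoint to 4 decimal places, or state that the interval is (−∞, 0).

z∈(-2.7778,0).

With y'=λy (z=hλ):
  k1=λy_n ⇒ h·k1=z·y_n;  k2=λ(1+4/5z)y_n ⇒ h·k2=z(1+4/5z)y_n
  y_{n+1}/y_n = 1 + 11/20z + 9/20z(1+4/5z) = 1 + z + 9/25z²
  ⇒ R(z) = 1 + z + 9/25z².

Boundary: |R(x)|=1, x<0.
x=-0.42: |R|=0.6435
R=1: x+9/25x²=0 ⇒ x=−25/9=-2.7778; min R=1−1/(4·9/25)=0.3056>−1
Confirm numerically:
  x=-2.205: |R|=0.54533 <1
  x=-1.593: |R|=0.32055 <1
  x=-1.458: |R|=0.30728 <1
  x=-1.390: |R|=0.30556 <1
  x=-3.297: |R|=1.61628 >1
  x=-3.051: |R|=1.30010 >1
  x=-3.049: |R|=1.29770 >1
Stable set (-2.7778, 0).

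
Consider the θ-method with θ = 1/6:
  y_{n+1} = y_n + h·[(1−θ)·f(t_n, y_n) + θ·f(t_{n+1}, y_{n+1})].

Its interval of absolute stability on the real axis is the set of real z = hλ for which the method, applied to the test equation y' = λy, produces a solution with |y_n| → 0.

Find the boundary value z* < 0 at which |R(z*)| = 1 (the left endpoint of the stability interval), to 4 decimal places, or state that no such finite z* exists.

left endpoint -3.0000.

Test eqn y'=λy, z=hλ:
  y_{n+1} = y_n + z·[5/6·y_n + 1/6·y_{n+1}] ⇒ (1 − 1/6z)y_{n+1} = (1 + 5/6z)y_n
  so R(z) = (1 + 5/6z)/(1 − 1/6z).

Find x<0 with |R(x)|<1.
x=-1.21: |R|=0.0069
R=−1: 1+5/6x = −1+1/6x ⇒ -2/3x=2 ⇒ x=2/(-2/3)=-3.0000
Confirm numerically:
  x=-2.913: |R|=0.96096 <1
  x=-2.679: |R|=0.85206 <1
  x=-2.340: |R|=0.68345 <1
  x=-1.354: |R|=0.10470 <1
  x=-3.417: |R|=1.17713 >1
  x=-3.168: |R|=1.07330 >1
  x=-3.041: |R|=1.01814 >1
Interval (-3.0000, 0).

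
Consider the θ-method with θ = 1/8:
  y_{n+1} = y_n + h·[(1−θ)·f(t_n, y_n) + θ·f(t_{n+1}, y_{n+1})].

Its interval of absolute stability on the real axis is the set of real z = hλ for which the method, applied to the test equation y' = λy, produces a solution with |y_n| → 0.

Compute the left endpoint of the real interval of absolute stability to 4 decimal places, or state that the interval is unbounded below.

z* = -2.6667.

Set f=λy, z=hλ:
  y_{n+1} = y_n + z·[7/8·y_n + 1/8·y_{n+1}] ⇒ (1 − 1/8z)y_{n+1} = (1 + 7/8z)y_n
  Hence R(z) = (1 + 7/8z)/(1 − 1/8z).

Need |R(x)|<1, x<0.
x=-0.64: |R|=0.4074
R=−1: 1+7/8x = −1+1/8x ⇒ -3/4x=2 ⇒ x=2/(-3/4)=-2.6667
Confirm numerically:
  x=-1.573: |R|=0.31453 <1
  x=-1.525: |R|=0.28084 <1
  x=-1.507: |R|=0.26812 <1
  x=-1.360: |R|=0.16239 <1
  x=-3.017: |R|=1.19080 >1
  x=-2.699: |R|=1.01813 >1
Interval (-2.6667, 0).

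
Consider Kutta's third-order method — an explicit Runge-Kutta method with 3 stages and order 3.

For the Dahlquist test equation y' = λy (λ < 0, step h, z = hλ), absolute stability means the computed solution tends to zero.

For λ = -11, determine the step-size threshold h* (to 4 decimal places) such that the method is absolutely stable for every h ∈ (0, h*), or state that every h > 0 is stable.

On y'=λy, z=hλ:
  order 3, 3-stage ⇒ R(z)=1+z+z^2/2+z^3/6
  (e.g. R(-0.6)=0.54400, |R|=0.54400)

Need |R(x)|<1, x<0.
x=-0.6: |R|=0.5440
|R(-1.38)|=0.1342 |R(-1.21)|=0.2268 |R(-0.96)|=0.3533
Bisect:
  x_lo=-3.1515 |R|=2.4022  x_hi=-0.1475 |R|=0.8629
  mid=-1.64946 |R|=0.03705 →hi
  mid=-2.40046 |R|=0.82468 →hi
  mid=-2.77596 |R|=1.48821 →lo
  mid=-2.58821 |R|=1.12845 →lo
  mid=-2.49433 |R|=0.96998 →hi
  mid=-2.54127 |R|=1.04752 →lo
  mid=-2.51780 |R|=1.00833 →lo
  ...
  [-2.51285,-2.51267] ⇒ x*=-2.5127
Stable set (-2.5127, 0).

(-2.5127,0); λ=-11 ⇒ h* = 0.2284.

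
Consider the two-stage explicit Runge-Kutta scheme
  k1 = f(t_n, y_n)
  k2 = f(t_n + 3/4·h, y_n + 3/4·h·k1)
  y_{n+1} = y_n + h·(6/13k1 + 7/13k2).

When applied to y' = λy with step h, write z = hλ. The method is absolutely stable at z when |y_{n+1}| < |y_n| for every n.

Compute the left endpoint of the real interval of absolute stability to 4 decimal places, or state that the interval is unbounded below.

left endpoint -2.4762.

Test eqn y'=λy, z=hλ:
  k1=λy_n ⇒ h·k1=z·y_n;  k2=λ(1+3/4z)y_n ⇒ h·k2=z(1+3/4z)y_n
  y_{n+1}/y_n = 1 + 6/13z + 7/13z(1+3/4z) = 1 + z + 21/52z²
  Hence R(z) = 1 + z + 21/52z².

Need |R(x)|<1, x<0.
x=-0.69: |R|=0.5023
R=1: x+21/52x²=0 ⇒ x=−52/21=-2.4762; min R=1−1/(4·21/52)=0.3810>−1
Confirm numerically:
  x=-2.159: |R|=0.72344 <1
  x=-1.554: |R|=0.42125 <1
  x=-1.384: |R|=0.38955 <1
  x=-1.144: |R|=0.38453 <1
  x=-3.023: |R|=1.66756 >1
  x=-2.696: |R|=1.23932 >1
  x=-2.522: |R|=1.04666 >1
Interval (-2.4762, 0).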